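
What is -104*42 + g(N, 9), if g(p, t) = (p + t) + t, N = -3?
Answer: -4353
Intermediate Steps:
g(p, t) = p + 2*t
-104*42 + g(N, 9) = -104*42 + (-3 + 2*9) = -4368 + (-3 + 18) = -4368 + 15 = -4353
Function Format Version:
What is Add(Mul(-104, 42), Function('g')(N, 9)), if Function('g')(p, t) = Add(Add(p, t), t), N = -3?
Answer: -4353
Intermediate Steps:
Function('g')(p, t) = Add(p, Mul(2, t))
Add(Mul(-104, 42), Function('g')(N, 9)) = Add(Mul(-104, 42), Add(-3, Mul(2, 9))) = Add(-4368, Add(-3, 18)) = Add(-4368, 15) = -4353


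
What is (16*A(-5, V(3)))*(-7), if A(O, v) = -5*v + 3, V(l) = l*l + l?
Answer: 6384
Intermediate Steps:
V(l) = l + l² (V(l) = l² + l = l + l²)
A(O, v) = 3 - 5*v
(16*A(-5, V(3)))*(-7) = (16*(3 - 15*(1 + 3)))*(-7) = (16*(3 - 15*4))*(-7) = (16*(3 - 5*12))*(-7) = (16*(3 - 60))*(-7) = (16*(-57))*(-7) = -912*(-7) = 6384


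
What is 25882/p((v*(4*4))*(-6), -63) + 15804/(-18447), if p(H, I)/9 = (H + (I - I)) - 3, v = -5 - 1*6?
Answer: 8401814/4482621 ≈ 1.8743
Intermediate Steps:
v = -11 (v = -5 - 6 = -11)
p(H, I) = -27 + 9*H (p(H, I) = 9*((H + (I - I)) - 3) = 9*((H + 0) - 3) = 9*(H - 3) = 9*(-3 + H) = -27 + 9*H)
25882/p((v*(4*4))*(-6), -63) + 15804/(-18447) = 25882/(-27 + 9*(-44*4*(-6))) + 15804/(-18447) = 25882/(-27 + 9*(-11*16*(-6))) + 15804*(-1/18447) = 25882/(-27 + 9*(-176*(-6))) - 5268/6149 = 25882/(-27 + 9*1056) - 5268/6149 = 25882/(-27 + 9504) - 5268/6149 = 25882/9477 - 5268/6149 = 8401814/4482621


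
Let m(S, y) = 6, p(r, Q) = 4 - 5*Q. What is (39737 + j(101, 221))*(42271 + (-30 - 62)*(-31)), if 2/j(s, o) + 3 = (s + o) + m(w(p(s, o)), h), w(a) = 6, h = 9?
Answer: 44826323217/25 ≈ 1.7931e+9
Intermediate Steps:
j(s, o) = 2/(3 + o + s) (j(s, o) = 2/(-3 + ((s + o) + 6)) = 2/(-3 + ((o + s) + 6)) = 2/(-3 + (6 + o + s)) = 2/(3 + o + s))
(39737 + j(101, 221))*(42271 + (-30 - 62)*(-31)) = (39737 + 2/(3 + 221 + 101))*(42271 + (-30 - 62)*(-31)) = (39737 + 2/325)*(42271 - 92*(-31)) = (39737 + 2*(1/325))*(42271 + 2852) = (39737 + 2/325)*45123 = (12914527/325)*45123 = 44826323217/25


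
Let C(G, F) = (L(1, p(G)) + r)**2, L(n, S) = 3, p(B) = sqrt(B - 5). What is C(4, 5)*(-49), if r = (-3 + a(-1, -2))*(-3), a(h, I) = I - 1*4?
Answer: -44100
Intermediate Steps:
a(h, I) = -4 + I (a(h, I) = I - 4 = -4 + I)
p(B) = sqrt(-5 + B)
r = 27 (r = (-3 + (-4 - 2))*(-3) = (-3 - 6)*(-3) = -9*(-3) = 27)
C(G, F) = 900 (C(G, F) = (3 + 27)**2 = 30**2 = 900)
C(4, 5)*(-49) = 900*(-49) = -44100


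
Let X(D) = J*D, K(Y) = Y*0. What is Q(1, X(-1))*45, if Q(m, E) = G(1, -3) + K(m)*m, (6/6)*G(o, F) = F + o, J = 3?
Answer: -90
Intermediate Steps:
K(Y) = 0
G(o, F) = F + o
X(D) = 3*D
Q(m, E) = -2 (Q(m, E) = (-3 + 1) + 0*m = -2 + 0 = -2)
Q(1, X(-1))*45 = -2*45 = -90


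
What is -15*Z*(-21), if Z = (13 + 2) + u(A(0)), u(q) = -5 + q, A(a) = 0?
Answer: 3150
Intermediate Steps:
Z = 10 (Z = (13 + 2) + (-5 + 0) = 15 - 5 = 10)
-15*Z*(-21) = -15*10*(-21) = -150*(-21) = 3150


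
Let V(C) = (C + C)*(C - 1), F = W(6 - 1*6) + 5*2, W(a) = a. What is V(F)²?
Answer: 32400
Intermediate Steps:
F = 10 (F = (6 - 1*6) + 5*2 = (6 - 6) + 10 = 0 + 10 = 10)
V(C) = 2*C*(-1 + C) (V(C) = (2*C)*(-1 + C) = 2*C*(-1 + C))
V(F)² = (2*10*(-1 + 10))² = (2*10*9)² = 180² = 32400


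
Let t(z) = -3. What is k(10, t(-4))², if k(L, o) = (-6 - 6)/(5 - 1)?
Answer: 9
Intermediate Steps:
k(L, o) = -3 (k(L, o) = -12/4 = -12*¼ = -3)
k(10, t(-4))² = (-3)² = 9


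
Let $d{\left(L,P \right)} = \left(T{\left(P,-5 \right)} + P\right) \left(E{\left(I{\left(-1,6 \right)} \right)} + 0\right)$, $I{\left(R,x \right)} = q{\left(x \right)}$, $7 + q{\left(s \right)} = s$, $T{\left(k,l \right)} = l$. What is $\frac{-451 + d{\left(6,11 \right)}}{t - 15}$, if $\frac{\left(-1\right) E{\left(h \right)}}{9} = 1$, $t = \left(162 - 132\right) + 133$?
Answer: $- \frac{505}{148} \approx -3.4122$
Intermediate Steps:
$q{\left(s \right)} = -7 + s$
$I{\left(R,x \right)} = -7 + x$
$t = 163$ ($t = 30 + 133 = 163$)
$E{\left(h \right)} = -9$ ($E{\left(h \right)} = \left(-9\right) 1 = -9$)
$d{\left(L,P \right)} = 45 - 9 P$ ($d{\left(L,P \right)} = \left(-5 + P\right) \left(-9 + 0\right) = \left(-5 + P\right) \left(-9\right) = 45 - 9 P$)
$\frac{-451 + d{\left(6,11 \right)}}{t - 15} = \frac{-451 + \left(45 - 99\right)}{163 - 15} = \frac{-451 + \left(45 - 99\right)}{148} = \left(-451 - 54\right) \frac{1}{148} = \left(-505\right) \frac{1}{148} = - \frac{505}{148}$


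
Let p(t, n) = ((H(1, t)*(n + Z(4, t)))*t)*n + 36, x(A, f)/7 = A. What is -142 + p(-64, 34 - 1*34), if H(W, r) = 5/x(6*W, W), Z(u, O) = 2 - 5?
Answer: -106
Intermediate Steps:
x(A, f) = 7*A
Z(u, O) = -3
H(W, r) = 5/(42*W) (H(W, r) = 5/((7*(6*W))) = 5/((42*W)) = 5*(1/(42*W)) = 5/(42*W))
p(t, n) = 36 + n*t*(-5/14 + 5*n/42) (p(t, n) = ((((5/42)/1)*(n - 3))*t)*n + 36 = ((((5/42)*1)*(-3 + n))*t)*n + 36 = ((5*(-3 + n)/42)*t)*n + 36 = ((-5/14 + 5*n/42)*t)*n + 36 = (t*(-5/14 + 5*n/42))*n + 36 = n*t*(-5/14 + 5*n/42) + 36 = 36 + n*t*(-5/14 + 5*n/42))
-142 + p(-64, 34 - 1*34) = -142 + (36 - 5/14*(34 - 1*34)*(-64) + (5/42)*(-64)*(34 - 1*34)²) = -142 + (36 - 5/14*(34 - 34)*(-64) + (5/42)*(-64)*(34 - 34)²) = -142 + (36 - 5/14*0*(-64) + (5/42)*(-64)*0²) = -142 + (36 + 0 + (5/42)*(-64)*0) = -142 + (36 + 0 + 0) = -142 + 36 = -106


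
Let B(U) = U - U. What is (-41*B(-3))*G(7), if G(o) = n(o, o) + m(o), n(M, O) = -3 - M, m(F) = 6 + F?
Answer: 0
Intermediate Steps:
B(U) = 0
G(o) = 3 (G(o) = (-3 - o) + (6 + o) = 3)
(-41*B(-3))*G(7) = -41*0*3 = 0*3 = 0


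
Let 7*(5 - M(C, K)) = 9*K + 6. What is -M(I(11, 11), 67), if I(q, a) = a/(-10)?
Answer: 82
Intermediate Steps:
I(q, a) = -a/10 (I(q, a) = a*(-⅒) = -a/10)
M(C, K) = 29/7 - 9*K/7 (M(C, K) = 5 - (9*K + 6)/7 = 5 - (6 + 9*K)/7 = 5 + (-6/7 - 9*K/7) = 29/7 - 9*K/7)
-M(I(11, 11), 67) = -(29/7 - 9/7*67) = -(29/7 - 603/7) = -1*(-82) = 82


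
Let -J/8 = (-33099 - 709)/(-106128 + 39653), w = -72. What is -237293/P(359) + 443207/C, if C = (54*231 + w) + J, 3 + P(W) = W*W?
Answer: 52962675065514/1561987118981 ≈ 33.907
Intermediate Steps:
P(W) = -3 + W**2 (P(W) = -3 + W*W = -3 + W**2)
J = -270464/66475 (J = -8*(-33099 - 709)/(-106128 + 39653) = -(-270464)/(-66475) = -(-270464)*(-1)/66475 = -8*33808/66475 = -270464/66475 ≈ -4.0687)
C = 824152486/66475 (C = (54*231 - 72) - 270464/66475 = (12474 - 72) - 270464/66475 = 12402 - 270464/66475 = 824152486/66475 ≈ 12398.)
-237293/P(359) + 443207/C = -237293/(-3 + 359**2) + 443207/(824152486/66475) = -237293/(-3 + 128881) + 443207*(66475/824152486) = -237293/128878 + 1733069725/48479558 = 52962675065514/1561987118981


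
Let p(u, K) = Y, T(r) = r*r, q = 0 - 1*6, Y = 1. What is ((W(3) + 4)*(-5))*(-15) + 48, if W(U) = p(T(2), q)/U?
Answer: 373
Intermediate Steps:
q = -6 (q = 0 - 6 = -6)
T(r) = r**2
p(u, K) = 1
W(U) = 1/U
((W(3) + 4)*(-5))*(-15) + 48 = ((1/3 + 4)*(-5))*(-15) + 48 = ((13/3)*(-5))*(-15) + 48 = -65/3*(-15) + 48 = 325 + 48 = 373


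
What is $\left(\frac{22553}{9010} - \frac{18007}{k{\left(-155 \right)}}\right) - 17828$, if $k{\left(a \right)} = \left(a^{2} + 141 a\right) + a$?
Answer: $- \frac{12951472519}{726206} \approx -17834.0$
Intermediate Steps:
$k{\left(a \right)} = a^{2} + 142 a$
$\left(\frac{22553}{9010} - \frac{18007}{k{\left(-155 \right)}}\right) - 17828 = \left(\frac{22553}{9010} - \frac{18007}{\left(-155\right) \left(142 - 155\right)}\right) - 17828 = \left(22553 \cdot \frac{1}{9010} - \frac{18007}{\left(-155\right) \left(-13\right)}\right) - 17828 = \left(\frac{22553}{9010} - \frac{18007}{2015}\right) - 17828 = - \frac{4671951}{726206} - 17828 = - \frac{12951472519}{726206}$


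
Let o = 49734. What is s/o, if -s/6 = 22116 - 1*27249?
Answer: 1711/2763 ≈ 0.61925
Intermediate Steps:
s = 30798 (s = -6*(22116 - 1*27249) = -6*(22116 - 27249) = -6*(-5133) = 30798)
s/o = 30798/49734 = 30798*(1/49734) = 1711/2763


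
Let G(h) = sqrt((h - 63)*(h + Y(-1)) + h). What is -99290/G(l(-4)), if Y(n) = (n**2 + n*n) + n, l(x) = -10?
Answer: -99290*sqrt(647)/647 ≈ -3903.5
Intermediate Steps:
Y(n) = n + 2*n**2 (Y(n) = (n**2 + n**2) + n = 2*n**2 + n = n + 2*n**2)
G(h) = sqrt(h + (1 + h)*(-63 + h)) (G(h) = sqrt((h - 63)*(h - (1 + 2*(-1))) + h) = sqrt((-63 + h)*(h - (1 - 2)) + h) = sqrt((-63 + h)*(h - 1*(-1)) + h) = sqrt((-63 + h)*(h + 1) + h) = sqrt((-63 + h)*(1 + h) + h) = sqrt((1 + h)*(-63 + h) + h) = sqrt(h + (1 + h)*(-63 + h)))
-99290/G(l(-4)) = -99290/sqrt(-63 + (-10)**2 - 61*(-10)) = -99290/sqrt(-63 + 100 + 610) = -99290*sqrt(647)/647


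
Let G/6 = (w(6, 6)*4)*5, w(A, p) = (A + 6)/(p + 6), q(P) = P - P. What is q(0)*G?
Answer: 0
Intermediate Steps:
q(P) = 0
w(A, p) = (6 + A)/(6 + p)
G = 120 (G = 6*((((6 + 6)/(6 + 6))*4)*5) = 6*(((12/12)*4)*5) = 6*((((1/12)*12)*4)*5) = 6*((1*4)*5) = 6*(4*5) = 6*20 = 120)
q(0)*G = 0*120 = 0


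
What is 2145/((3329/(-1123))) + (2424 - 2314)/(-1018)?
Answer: -1226280110/1694461 ≈ -723.70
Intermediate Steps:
2145/((3329/(-1123))) + (2424 - 2314)/(-1018) = 2145/((3329*(-1/1123))) + 110*(-1/1018) = 2145/(-3329/1123) - 55/509 = 2145*(-1123/3329) - 55/509 = -2408835/3329 - 55/509 = -1226280110/1694461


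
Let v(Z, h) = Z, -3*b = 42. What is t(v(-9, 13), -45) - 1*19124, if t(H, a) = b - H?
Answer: -19129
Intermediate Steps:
b = -14 (b = -1/3*42 = -14)
t(H, a) = -14 - H
t(v(-9, 13), -45) - 1*19124 = (-14 - 1*(-9)) - 1*19124 = (-14 + 9) - 19124 = -5 - 19124 = -19129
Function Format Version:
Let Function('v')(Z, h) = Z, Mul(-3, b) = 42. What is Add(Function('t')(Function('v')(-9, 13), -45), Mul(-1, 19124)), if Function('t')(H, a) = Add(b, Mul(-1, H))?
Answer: -19129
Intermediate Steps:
b = -14 (b = Mul(Rational(-1, 3), 42) = -14)
Function('t')(H, a) = Add(-14, Mul(-1, H))
Add(Function('t')(Function('v')(-9, 13), -45), Mul(-1, 19124)) = Add(Add(-14, Mul(-1, -9)), Mul(-1, 19124)) = Add(Add(-14, 9), -19124) = Add(-5, -19124) = -19129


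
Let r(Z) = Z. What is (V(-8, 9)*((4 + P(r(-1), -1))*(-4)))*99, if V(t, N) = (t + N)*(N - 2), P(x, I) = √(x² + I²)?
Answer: -11088 - 2772*√2 ≈ -15008.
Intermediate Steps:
P(x, I) = √(I² + x²)
V(t, N) = (-2 + N)*(N + t) (V(t, N) = (N + t)*(-2 + N) = (-2 + N)*(N + t))
(V(-8, 9)*((4 + P(r(-1), -1))*(-4)))*99 = ((9² - 2*9 - 2*(-8) + 9*(-8))*((4 + √((-1)² + (-1)²))*(-4)))*99 = ((81 - 18 + 16 - 72)*((4 + √(1 + 1))*(-4)))*99 = (7*((4 + √2)*(-4)))*99 = (7*(-16 - 4*√2))*99 = (-112 - 28*√2)*99 = -11088 - 2772*√2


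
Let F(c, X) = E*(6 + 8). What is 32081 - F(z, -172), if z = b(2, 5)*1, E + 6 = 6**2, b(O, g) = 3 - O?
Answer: 31661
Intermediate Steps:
E = 30 (E = -6 + 6**2 = -6 + 36 = 30)
z = 1 (z = (3 - 1*2)*1 = (3 - 2)*1 = 1*1 = 1)
F(c, X) = 420 (F(c, X) = 30*(6 + 8) = 30*14 = 420)
32081 - F(z, -172) = 32081 - 1*420 = 32081 - 420 = 31661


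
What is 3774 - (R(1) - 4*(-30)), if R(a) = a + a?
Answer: 3652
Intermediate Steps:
R(a) = 2*a
3774 - (R(1) - 4*(-30)) = 3774 - (2*1 - 4*(-30)) = 3774 - (2 + 120) = 3774 - 1*122 = 3774 - 122 = 3652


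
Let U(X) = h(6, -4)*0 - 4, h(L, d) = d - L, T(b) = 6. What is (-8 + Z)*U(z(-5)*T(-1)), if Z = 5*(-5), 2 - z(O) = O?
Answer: 132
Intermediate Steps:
z(O) = 2 - O
Z = -25
U(X) = -4 (U(X) = (-4 - 1*6)*0 - 4 = (-4 - 6)*0 - 4 = -10*0 - 4 = 0 - 4 = -4)
(-8 + Z)*U(z(-5)*T(-1)) = (-8 - 25)*(-4) = -33*(-4) = 132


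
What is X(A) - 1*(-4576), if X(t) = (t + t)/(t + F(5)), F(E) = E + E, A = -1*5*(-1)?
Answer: 13730/3 ≈ 4576.7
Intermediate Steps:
A = 5 (A = -5*(-1) = 5)
F(E) = 2*E
X(t) = 2*t/(10 + t) (X(t) = (t + t)/(t + 2*5) = (2*t)/(t + 10) = (2*t)/(10 + t) = 2*t/(10 + t))
X(A) - 1*(-4576) = 2*5/(10 + 5) - 1*(-4576) = 2*5/15 + 4576 = 2*5*(1/15) + 4576 = ⅔ + 4576 = 13730/3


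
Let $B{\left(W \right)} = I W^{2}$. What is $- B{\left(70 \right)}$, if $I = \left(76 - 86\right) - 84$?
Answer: $460600$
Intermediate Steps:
$I = -94$ ($I = -10 - 84 = -94$)
$B{\left(W \right)} = - 94 W^{2}$
$- B{\left(70 \right)} = - \left(-94\right) 70^{2} = - \left(-94\right) 4900 = \left(-1\right) \left(-460600\right) = 460600$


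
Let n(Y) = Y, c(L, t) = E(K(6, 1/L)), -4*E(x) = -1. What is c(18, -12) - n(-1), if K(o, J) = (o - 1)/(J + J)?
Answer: 5/4 ≈ 1.2500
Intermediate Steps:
K(o, J) = (-1 + o)/(2*J) (K(o, J) = (-1 + o)/((2*J)) = (-1 + o)*(1/(2*J)) = (-1 + o)/(2*J))
E(x) = 1/4 (E(x) = -1/4*(-1) = 1/4)
c(L, t) = 1/4
c(18, -12) - n(-1) = 1/4 - 1*(-1) = 1/4 + 1 = 5/4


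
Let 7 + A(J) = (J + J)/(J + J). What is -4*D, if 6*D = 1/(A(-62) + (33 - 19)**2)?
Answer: -1/285 ≈ -0.0035088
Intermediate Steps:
A(J) = -6 (A(J) = -7 + (J + J)/(J + J) = -7 + (2*J)/((2*J)) = -7 + (2*J)*(1/(2*J)) = -7 + 1 = -6)
D = 1/1140 (D = 1/(6*(-6 + (33 - 19)**2)) = 1/(6*(-6 + 14**2)) = 1/(6*(-6 + 196)) = (1/6)/190 = (1/6)*(1/190) = 1/1140 ≈ 0.00087719)
-4*D = -4*1/1140 = -1/285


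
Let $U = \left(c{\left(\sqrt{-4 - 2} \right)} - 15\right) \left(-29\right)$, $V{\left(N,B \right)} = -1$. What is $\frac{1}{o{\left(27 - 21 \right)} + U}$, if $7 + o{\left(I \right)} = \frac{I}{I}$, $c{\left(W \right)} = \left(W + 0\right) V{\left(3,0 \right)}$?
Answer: $\frac{143}{63029} - \frac{29 i \sqrt{6}}{189087} \approx 0.0022688 - 0.00037567 i$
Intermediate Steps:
$c{\left(W \right)} = - W$ ($c{\left(W \right)} = \left(W + 0\right) \left(-1\right) = W \left(-1\right) = - W$)
$o{\left(I \right)} = -6$ ($o{\left(I \right)} = -7 + \frac{I}{I} = -7 + 1 = -6$)
$U = 435 + 29 i \sqrt{6}$ ($U = \left(- \sqrt{-4 - 2} - 15\right) \left(-29\right) = \left(- \sqrt{-6} - 15\right) \left(-29\right) = \left(- i \sqrt{6} - 15\right) \left(-29\right) = \left(-15 - i \sqrt{6}\right) \left(-29\right) = 435 + 29 i \sqrt{6} \approx 435.0 + 71.035 i$)
$\frac{1}{o{\left(27 - 21 \right)} + U} = \frac{1}{-6 + \left(435 + 29 i \sqrt{6}\right)} = \frac{1}{429 + 29 i \sqrt{6}}$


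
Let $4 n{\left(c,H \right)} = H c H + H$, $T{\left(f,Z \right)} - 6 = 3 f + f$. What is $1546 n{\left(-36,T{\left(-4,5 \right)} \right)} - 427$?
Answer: $-1395692$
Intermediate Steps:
$T{\left(f,Z \right)} = 6 + 4 f$ ($T{\left(f,Z \right)} = 6 + \left(3 f + f\right) = 6 + 4 f$)
$n{\left(c,H \right)} = \frac{H}{4} + \frac{c H^{2}}{4}$ ($n{\left(c,H \right)} = \frac{H c H + H}{4} = \frac{c H^{2} + H}{4} = \frac{H + c H^{2}}{4} = \frac{H}{4} + \frac{c H^{2}}{4}$)
$1546 n{\left(-36,T{\left(-4,5 \right)} \right)} - 427 = 1546 \frac{\left(6 + 4 \left(-4\right)\right) \left(1 + \left(6 + 4 \left(-4\right)\right) \left(-36\right)\right)}{4} - 427 = 1546 \frac{\left(6 - 16\right) \left(1 + \left(6 - 16\right) \left(-36\right)\right)}{4} - 427 = 1546 \cdot \frac{1}{4} \left(-10\right) \left(1 - -360\right) - 427 = 1546 \cdot \frac{1}{4} \left(-10\right) \left(1 + 360\right) - 427 = 1546 \cdot \frac{1}{4} \left(-10\right) 361 - 427 = 1546 \left(- \frac{1805}{2}\right) - 427 = -1395265 - 427 = -1395692$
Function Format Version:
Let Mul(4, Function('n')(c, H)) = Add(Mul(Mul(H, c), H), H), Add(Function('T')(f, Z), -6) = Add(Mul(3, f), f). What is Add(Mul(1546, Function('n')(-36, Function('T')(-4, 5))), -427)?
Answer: -1395692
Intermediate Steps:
Function('T')(f, Z) = Add(6, Mul(4, f)) (Function('T')(f, Z) = Add(6, Add(Mul(3, f), f)) = Add(6, Mul(4, f)))
Function('n')(c, H) = Add(Mul(Rational(1, 4), H), Mul(Rational(1, 4), c, Pow(H, 2))) (Function('n')(c, H) = Mul(Rational(1, 4), Add(Mul(Mul(H, c), H), H)) = Mul(Rational(1, 4), Add(Mul(c, Pow(H, 2)), H)) = Mul(Rational(1, 4), Add(H, Mul(c, Pow(H, 2)))) = Add(Mul(Rational(1, 4), H), Mul(Rational(1, 4), c, Pow(H, 2))))
Add(Mul(1546, Function('n')(-36, Function('T')(-4, 5))), -427) = Add(Mul(1546, Mul(Rational(1, 4), Add(6, Mul(4, -4)), Add(1, Mul(Add(6, Mul(4, -4)), -36)))), -427) = Add(Mul(1546, Mul(Rational(1, 4), Add(6, -16), Add(1, Mul(Add(6, -16), -36)))), -427) = Add(Mul(1546, Mul(Rational(1, 4), -10, Add(1, Mul(-10, -36)))), -427) = Add(Mul(1546, Mul(Rational(1, 4), -10, Add(1, 360))), -427) = Add(Mul(1546, Mul(Rational(1, 4), -10, 361)), -427) = Add(Mul(1546, Rational(-1805, 2)), -427) = Add(-1395265, -427) = -1395692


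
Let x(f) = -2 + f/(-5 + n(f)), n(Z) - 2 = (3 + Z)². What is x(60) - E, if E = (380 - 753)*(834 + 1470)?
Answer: 568056800/661 ≈ 8.5939e+5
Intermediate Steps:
E = -859392 (E = -373*2304 = -859392)
n(Z) = 2 + (3 + Z)²
x(f) = -2 + f/(-3 + (3 + f)²) (x(f) = -2 + f/(-5 + (2 + (3 + f)²)) = -2 + f/(-3 + (3 + f)²))
x(60) - E = (6 + 60 - 2*(3 + 60)²)/(-3 + (3 + 60)²) - 1*(-859392) = (6 + 60 - 2*63²)/(-3 + 63²) + 859392 = (6 + 60 - 2*3969)/(-3 + 3969) + 859392 = (6 + 60 - 7938)/3966 + 859392 = (1/3966)*(-7872) + 859392 = -1312/661 + 859392 = 568056800/661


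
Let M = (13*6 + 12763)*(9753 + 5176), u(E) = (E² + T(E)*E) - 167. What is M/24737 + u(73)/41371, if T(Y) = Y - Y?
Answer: 7931084461613/1023394427 ≈ 7749.8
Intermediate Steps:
T(Y) = 0
u(E) = -167 + E² (u(E) = (E² + 0*E) - 167 = (E² + 0) - 167 = E² - 167 = -167 + E²)
M = 191703289 (M = (78 + 12763)*14929 = 12841*14929 = 191703289)
M/24737 + u(73)/41371 = 191703289/24737 + (-167 + 73²)/41371 = 191703289*(1/24737) + (-167 + 5329)*(1/41371) = 191703289/24737 + 5162*(1/41371) = 191703289/24737 + 5162/41371 = 7931084461613/1023394427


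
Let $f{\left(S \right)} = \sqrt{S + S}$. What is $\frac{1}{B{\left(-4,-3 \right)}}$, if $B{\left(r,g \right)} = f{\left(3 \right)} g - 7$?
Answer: $\frac{7}{5} - \frac{3 \sqrt{6}}{5} \approx -0.069694$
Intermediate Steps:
$f{\left(S \right)} = \sqrt{2} \sqrt{S}$ ($f{\left(S \right)} = \sqrt{2 S} = \sqrt{2} \sqrt{S}$)
$B{\left(r,g \right)} = -7 + g \sqrt{6}$ ($B{\left(r,g \right)} = \sqrt{2} \sqrt{3} g - 7 = \sqrt{6} g - 7 = g \sqrt{6} - 7 = -7 + g \sqrt{6}$)
$\frac{1}{B{\left(-4,-3 \right)}} = \frac{1}{-7 - 3 \sqrt{6}}$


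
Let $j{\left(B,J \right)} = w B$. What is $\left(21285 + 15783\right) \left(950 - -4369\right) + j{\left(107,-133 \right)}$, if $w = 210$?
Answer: $197187162$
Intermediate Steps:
$j{\left(B,J \right)} = 210 B$
$\left(21285 + 15783\right) \left(950 - -4369\right) + j{\left(107,-133 \right)} = \left(21285 + 15783\right) \left(950 - -4369\right) + 210 \cdot 107 = 37068 \left(950 + \left(-7302 + 11671\right)\right) + 22470 = 37068 \left(950 + 4369\right) + 22470 = 37068 \cdot 5319 + 22470 = 197164692 + 22470 = 197187162$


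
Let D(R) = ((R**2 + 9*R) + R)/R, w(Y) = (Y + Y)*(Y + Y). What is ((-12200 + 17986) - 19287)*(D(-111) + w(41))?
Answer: -89417123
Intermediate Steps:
w(Y) = 4*Y**2 (w(Y) = (2*Y)*(2*Y) = 4*Y**2)
D(R) = (R**2 + 10*R)/R
((-12200 + 17986) - 19287)*(D(-111) + w(41)) = ((-12200 + 17986) - 19287)*((10 - 111) + 4*41**2) = (5786 - 19287)*(-101 + 4*1681) = -13501*(-101 + 6724) = -13501*6623 = -89417123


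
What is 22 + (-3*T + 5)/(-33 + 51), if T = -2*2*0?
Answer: 401/18 ≈ 22.278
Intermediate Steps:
T = 0 (T = -4*0 = 0)
22 + (-3*T + 5)/(-33 + 51) = 22 + (-3*0 + 5)/(-33 + 51) = 22 + (0 + 5)/18 = 22 + (1/18)*5 = 22 + 5/18 = 401/18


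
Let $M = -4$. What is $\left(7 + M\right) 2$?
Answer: $6$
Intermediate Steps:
$\left(7 + M\right) 2 = \left(7 - 4\right) 2 = 3 \cdot 2 = 6$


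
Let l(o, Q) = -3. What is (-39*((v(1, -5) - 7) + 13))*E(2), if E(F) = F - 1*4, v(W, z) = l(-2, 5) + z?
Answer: -156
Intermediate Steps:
v(W, z) = -3 + z
E(F) = -4 + F (E(F) = F - 4 = -4 + F)
(-39*((v(1, -5) - 7) + 13))*E(2) = (-39*(((-3 - 5) - 7) + 13))*(-4 + 2) = -39*((-8 - 7) + 13)*(-2) = -39*(-15 + 13)*(-2) = -39*(-2)*(-2) = 78*(-2) = -156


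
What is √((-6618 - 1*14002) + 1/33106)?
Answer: I*√22599669173214/33106 ≈ 143.6*I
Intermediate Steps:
√((-6618 - 1*14002) + 1/33106) = √((-6618 - 14002) + 1/33106) = √(-20620 + 1/33106) = √(-682645719/33106) = I*√22599669173214/33106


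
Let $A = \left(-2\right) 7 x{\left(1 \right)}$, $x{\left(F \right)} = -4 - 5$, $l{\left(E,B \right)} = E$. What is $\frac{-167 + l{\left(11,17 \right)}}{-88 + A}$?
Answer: $- \frac{78}{19} \approx -4.1053$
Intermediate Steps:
$x{\left(F \right)} = -9$
$A = 126$ ($A = \left(-2\right) 7 \left(-9\right) = \left(-14\right) \left(-9\right) = 126$)
$\frac{-167 + l{\left(11,17 \right)}}{-88 + A} = \frac{-167 + 11}{-88 + 126} = - \frac{156}{38} = \left(-156\right) \frac{1}{38} = - \frac{78}{19}$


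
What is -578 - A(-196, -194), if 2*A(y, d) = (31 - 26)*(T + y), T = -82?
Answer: 117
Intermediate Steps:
A(y, d) = -205 + 5*y/2 (A(y, d) = ((31 - 26)*(-82 + y))/2 = (5*(-82 + y))/2 = (-410 + 5*y)/2 = -205 + 5*y/2)
-578 - A(-196, -194) = -578 - (-205 + (5/2)*(-196)) = -578 - (-205 - 490) = -578 - 1*(-695) = -578 + 695 = 117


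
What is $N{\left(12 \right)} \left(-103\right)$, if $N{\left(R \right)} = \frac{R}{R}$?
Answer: $-103$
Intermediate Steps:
$N{\left(R \right)} = 1$
$N{\left(12 \right)} \left(-103\right) = 1 \left(-103\right) = -103$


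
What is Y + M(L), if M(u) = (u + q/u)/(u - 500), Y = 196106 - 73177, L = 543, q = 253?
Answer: 2870564323/23349 ≈ 1.2294e+5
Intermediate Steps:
Y = 122929
M(u) = (u + 253/u)/(-500 + u) (M(u) = (u + 253/u)/(u - 500) = (u + 253/u)/(-500 + u))
Y + M(L) = 122929 + (253 + 543**2)/(543*(-500 + 543)) = 122929 + (1/543)*(253 + 294849)/43 = 122929 + (1/543)*(1/43)*295102 = 122929 + 295102/23349 = 2870564323/23349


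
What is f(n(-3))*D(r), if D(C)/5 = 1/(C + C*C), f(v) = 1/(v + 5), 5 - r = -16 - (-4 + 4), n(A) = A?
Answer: 5/924 ≈ 0.0054113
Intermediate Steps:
r = 21 (r = 5 - (-16 - (-4 + 4)) = 5 - (-16 - 1*0) = 5 - (-16 + 0) = 5 - 1*(-16) = 5 + 16 = 21)
f(v) = 1/(5 + v)
D(C) = 5/(C + C**2) (D(C) = 5/(C + C*C) = 5/(C + C**2))
f(n(-3))*D(r) = (5/(21*(1 + 21)))/(5 - 3) = (5*(1/21)/22)/2 = (5*(1/21)*(1/22))/2 = (1/2)*(5/462) = 5/924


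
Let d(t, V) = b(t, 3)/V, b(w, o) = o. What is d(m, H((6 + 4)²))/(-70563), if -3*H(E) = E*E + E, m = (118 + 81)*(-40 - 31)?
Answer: 3/237562100 ≈ 1.2628e-8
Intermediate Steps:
m = -14129 (m = 199*(-71) = -14129)
H(E) = -E/3 - E²/3 (H(E) = -(E*E + E)/3 = -(E² + E)/3 = -(E + E²)/3 = -E/3 - E²/3)
d(t, V) = 3/V
d(m, H((6 + 4)²))/(-70563) = (3/((-(6 + 4)²*(1 + (6 + 4)²)/3)))/(-70563) = (3/((-⅓*10²*(1 + 10²))))*(-1/70563) = (3/((-⅓*100*(1 + 100))))*(-1/70563) = (3/((-⅓*100*101)))*(-1/70563) = (3/(-10100/3))*(-1/70563) = (3*(-3/10100))*(-1/70563) = -9/10100*(-1/70563) = 3/237562100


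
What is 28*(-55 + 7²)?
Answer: -168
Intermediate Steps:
28*(-55 + 7²) = 28*(-55 + 49) = 28*(-6) = -168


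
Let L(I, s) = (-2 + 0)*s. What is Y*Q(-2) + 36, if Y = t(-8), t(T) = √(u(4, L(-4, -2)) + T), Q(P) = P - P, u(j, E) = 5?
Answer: 36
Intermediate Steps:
L(I, s) = -2*s
Q(P) = 0
t(T) = √(5 + T)
Y = I*√3 (Y = √(5 - 8) = √(-3) = I*√3 ≈ 1.732*I)
Y*Q(-2) + 36 = (I*√3)*0 + 36 = 0 + 36 = 36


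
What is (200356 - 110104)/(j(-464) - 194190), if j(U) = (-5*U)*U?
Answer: -45126/635335 ≈ -0.071027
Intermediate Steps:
j(U) = -5*U²
(200356 - 110104)/(j(-464) - 194190) = (200356 - 110104)/(-5*(-464)² - 194190) = 90252/(-5*215296 - 194190) = 90252/(-1076480 - 194190) = 90252/(-1270670) = 90252*(-1/1270670) = -45126/635335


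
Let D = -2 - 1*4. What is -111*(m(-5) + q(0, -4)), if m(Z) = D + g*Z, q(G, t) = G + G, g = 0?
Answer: 666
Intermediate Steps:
q(G, t) = 2*G
D = -6 (D = -2 - 4 = -6)
m(Z) = -6 (m(Z) = -6 + 0*Z = -6 + 0 = -6)
-111*(m(-5) + q(0, -4)) = -111*(-6 + 2*0) = -111*(-6 + 0) = -111*(-6) = 666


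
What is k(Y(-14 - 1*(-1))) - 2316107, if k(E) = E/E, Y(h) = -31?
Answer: -2316106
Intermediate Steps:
k(E) = 1
k(Y(-14 - 1*(-1))) - 2316107 = 1 - 2316107 = -2316106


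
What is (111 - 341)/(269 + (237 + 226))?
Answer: -115/366 ≈ -0.31421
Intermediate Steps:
(111 - 341)/(269 + (237 + 226)) = -230/(269 + 463) = -230/732 = -230*1/732 = -115/366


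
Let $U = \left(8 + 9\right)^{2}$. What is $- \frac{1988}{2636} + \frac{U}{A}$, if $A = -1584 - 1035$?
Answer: $- \frac{1492094}{1725921} \approx -0.86452$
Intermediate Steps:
$A = -2619$
$U = 289$ ($U = 17^{2} = 289$)
$- \frac{1988}{2636} + \frac{U}{A} = - \frac{1988}{2636} + \frac{289}{-2619} = \left(-1988\right) \frac{1}{2636} + 289 \left(- \frac{1}{2619}\right) = - \frac{497}{659} - \frac{289}{2619} = - \frac{1492094}{1725921}$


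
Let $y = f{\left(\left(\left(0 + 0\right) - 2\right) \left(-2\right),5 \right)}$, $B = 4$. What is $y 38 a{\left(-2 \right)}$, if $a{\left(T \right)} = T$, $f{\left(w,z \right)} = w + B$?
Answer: $-608$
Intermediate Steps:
$f{\left(w,z \right)} = 4 + w$ ($f{\left(w,z \right)} = w + 4 = 4 + w$)
$y = 8$ ($y = 4 + \left(\left(0 + 0\right) - 2\right) \left(-2\right) = 4 + \left(0 - 2\right) \left(-2\right) = 4 - -4 = 4 + 4 = 8$)
$y 38 a{\left(-2 \right)} = 8 \cdot 38 \left(-2\right) = 304 \left(-2\right) = -608$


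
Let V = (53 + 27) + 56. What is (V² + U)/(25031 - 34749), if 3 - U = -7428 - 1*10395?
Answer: -18161/4859 ≈ -3.7376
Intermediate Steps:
V = 136 (V = 80 + 56 = 136)
U = 17826 (U = 3 - (-7428 - 1*10395) = 3 - (-7428 - 10395) = 3 - 1*(-17823) = 3 + 17823 = 17826)
(V² + U)/(25031 - 34749) = (136² + 17826)/(25031 - 34749) = (18496 + 17826)/(-9718) = 36322*(-1/9718) = -18161/4859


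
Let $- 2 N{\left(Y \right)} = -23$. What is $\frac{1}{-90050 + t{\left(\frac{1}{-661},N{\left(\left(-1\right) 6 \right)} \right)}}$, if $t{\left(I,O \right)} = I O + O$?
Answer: $- \frac{661}{59515460} \approx -1.1106 \cdot 10^{-5}$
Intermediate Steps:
$N{\left(Y \right)} = \frac{23}{2}$ ($N{\left(Y \right)} = \left(- \frac{1}{2}\right) \left(-23\right) = \frac{23}{2}$)
$t{\left(I,O \right)} = O + I O$
$\frac{1}{-90050 + t{\left(\frac{1}{-661},N{\left(\left(-1\right) 6 \right)} \right)}} = \frac{1}{-90050 + \frac{23 \left(1 + \frac{1}{-661}\right)}{2}} = \frac{1}{-90050 + \frac{23 \left(1 - \frac{1}{661}\right)}{2}} = \frac{1}{-90050 + \frac{23}{2} \cdot \frac{660}{661}} = \frac{1}{-90050 + \frac{7590}{661}} = \frac{1}{- \frac{59515460}{661}} = - \frac{661}{59515460}$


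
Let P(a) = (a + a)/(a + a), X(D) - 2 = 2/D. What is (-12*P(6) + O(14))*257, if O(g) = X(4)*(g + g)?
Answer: 14906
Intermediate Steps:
X(D) = 2 + 2/D
O(g) = 5*g (O(g) = (2 + 2/4)*(g + g) = (2 + 2*(1/4))*(2*g) = (2 + 1/2)*(2*g) = 5*(2*g)/2 = 5*g)
P(a) = 1 (P(a) = (2*a)/((2*a)) = (1/(2*a))*(2*a) = 1)
(-12*P(6) + O(14))*257 = (-12*1 + 5*14)*257 = (-12 + 70)*257 = 58*257 = 14906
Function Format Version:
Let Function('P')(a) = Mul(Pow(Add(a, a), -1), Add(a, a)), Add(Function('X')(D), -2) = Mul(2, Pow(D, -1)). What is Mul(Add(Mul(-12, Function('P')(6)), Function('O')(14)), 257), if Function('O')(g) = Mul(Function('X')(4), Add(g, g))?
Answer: 14906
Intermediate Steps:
Function('X')(D) = Add(2, Mul(2, Pow(D, -1)))
Function('O')(g) = Mul(5, g) (Function('O')(g) = Mul(Add(2, Mul(2, Pow(4, -1))), Add(g, g)) = Mul(Add(2, Mul(2, Rational(1, 4))), Mul(2, g)) = Mul(Add(2, Rational(1, 2)), Mul(2, g)) = Mul(Rational(5, 2), Mul(2, g)) = Mul(5, g))
Function('P')(a) = 1 (Function('P')(a) = Mul(Pow(Mul(2, a), -1), Mul(2, a)) = Mul(Mul(Rational(1, 2), Pow(a, -1)), Mul(2, a)) = 1)
Mul(Add(Mul(-12, Function('P')(6)), Function('O')(14)), 257) = Mul(Add(Mul(-12, 1), Mul(5, 14)), 257) = Mul(Add(-12, 70), 257) = Mul(58, 257) = 14906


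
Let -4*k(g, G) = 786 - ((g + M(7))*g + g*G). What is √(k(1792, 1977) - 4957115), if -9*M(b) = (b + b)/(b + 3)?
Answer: I*√2941982270/30 ≈ 1808.0*I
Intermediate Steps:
M(b) = -2*b/(9*(3 + b)) (M(b) = -(b + b)/(9*(b + 3)) = -2*b/(9*(3 + b)))
k(g, G) = -393/2 + G*g/4 + g*(-7/45 + g)/4 (k(g, G) = -(786 - ((g - 2*7/(27 + 9*7))*g + g*G))/4 = -(786 - ((g - 2*7/(27 + 63))*g + G*g))/4 = -(786 - ((g - 2*7/90)*g + G*g))/4 = -(786 - ((g - 2*7*1/90)*g + G*g))/4 = -(786 - ((g - 7/45)*g + G*g))/4 = -(786 - ((-7/45 + g)*g + G*g))/4 = -(786 - (g*(-7/45 + g) + G*g))/4 = -(786 - (G*g + g*(-7/45 + g)))/4 = -(786 + (-G*g - g*(-7/45 + g)))/4 = -(786 - G*g - g*(-7/45 + g))/4 = -393/2 + G*g/4 + g*(-7/45 + g)/4)
√(k(1792, 1977) - 4957115) = √((-393/2 - 7/180*1792 + (¼)*1792² + (¼)*1977*1792) - 4957115) = √((-393/2 - 3136/45 + (¼)*3211264 + 885696) - 4957115) = √((-393/2 - 3136/45 + 802816 + 885696) - 4957115) = √(151942123/90 - 4957115) = √(-294198227/90) = I*√2941982270/30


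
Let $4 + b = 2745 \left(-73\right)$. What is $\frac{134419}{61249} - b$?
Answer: $\frac{12273760280}{61249} \approx 2.0039 \cdot 10^{5}$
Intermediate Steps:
$b = -200389$ ($b = -4 + 2745 \left(-73\right) = -4 - 200385 = -200389$)
$\frac{134419}{61249} - b = \frac{134419}{61249} - -200389 = 134419 \cdot \frac{1}{61249} + 200389 = \frac{134419}{61249} + 200389 = \frac{12273760280}{61249}$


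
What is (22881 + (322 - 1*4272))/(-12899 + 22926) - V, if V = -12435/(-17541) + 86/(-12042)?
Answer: 139579510283/117666133083 ≈ 1.1862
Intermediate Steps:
V = 8235208/11734929 (V = -12435*(-1/17541) + 86*(-1/12042) = 4145/5847 - 43/6021 = 8235208/11734929 ≈ 0.70177)
(22881 + (322 - 1*4272))/(-12899 + 22926) - V = (22881 + (322 - 1*4272))/(-12899 + 22926) - 1*8235208/11734929 = (22881 + (322 - 4272))/10027 - 8235208/11734929 = (22881 - 3950)*(1/10027) - 8235208/11734929 = 18931*(1/10027) - 8235208/11734929 = 18931/10027 - 8235208/11734929 = 139579510283/117666133083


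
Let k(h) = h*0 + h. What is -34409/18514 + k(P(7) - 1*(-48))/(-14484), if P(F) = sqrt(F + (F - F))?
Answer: -41605719/22346398 - sqrt(7)/14484 ≈ -1.8620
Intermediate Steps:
P(F) = sqrt(F) (P(F) = sqrt(F + 0) = sqrt(F))
k(h) = h (k(h) = 0 + h = h)
-34409/18514 + k(P(7) - 1*(-48))/(-14484) = -34409/18514 + (sqrt(7) - 1*(-48))/(-14484) = -34409*1/18514 + (sqrt(7) + 48)*(-1/14484) = -34409/18514 + (48 + sqrt(7))*(-1/14484) = -34409/18514 + (-4/1207 - sqrt(7)/14484) = -41605719/22346398 - sqrt(7)/14484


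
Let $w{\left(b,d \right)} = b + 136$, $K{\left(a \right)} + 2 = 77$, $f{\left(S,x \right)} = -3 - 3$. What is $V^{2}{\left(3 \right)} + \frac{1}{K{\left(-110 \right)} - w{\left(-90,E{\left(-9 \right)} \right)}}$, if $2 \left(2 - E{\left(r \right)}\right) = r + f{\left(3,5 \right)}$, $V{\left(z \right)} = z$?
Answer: $\frac{262}{29} \approx 9.0345$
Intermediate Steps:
$f{\left(S,x \right)} = -6$
$E{\left(r \right)} = 5 - \frac{r}{2}$ ($E{\left(r \right)} = 2 - \frac{r - 6}{2} = 2 - \frac{-6 + r}{2} = 2 - \left(-3 + \frac{r}{2}\right) = 5 - \frac{r}{2}$)
$K{\left(a \right)} = 75$ ($K{\left(a \right)} = -2 + 77 = 75$)
$w{\left(b,d \right)} = 136 + b$
$V^{2}{\left(3 \right)} + \frac{1}{K{\left(-110 \right)} - w{\left(-90,E{\left(-9 \right)} \right)}} = 3^{2} + \frac{1}{75 - \left(136 - 90\right)} = 9 + \frac{1}{75 - 46} = 9 + \frac{1}{29} = \frac{262}{29}$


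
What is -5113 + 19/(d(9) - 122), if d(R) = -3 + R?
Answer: -593127/116 ≈ -5113.2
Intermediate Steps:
-5113 + 19/(d(9) - 122) = -5113 + 19/((-3 + 9) - 122) = -5113 + 19/(6 - 122) = -5113 + 19/(-116) = -5113 - 1/116*19 = -5113 - 19/116 = -593127/116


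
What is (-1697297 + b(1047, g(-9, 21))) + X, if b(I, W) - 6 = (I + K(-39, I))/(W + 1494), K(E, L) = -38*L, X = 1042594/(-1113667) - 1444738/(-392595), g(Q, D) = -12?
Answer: -366597381664031600851/215986727357310 ≈ -1.6973e+6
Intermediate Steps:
X = 1199639842816/437220095865 (X = 1042594*(-1/1113667) - 1444738*(-1/392595) = -1042594/1113667 + 1444738/392595 = 1199639842816/437220095865 ≈ 2.7438)
b(I, W) = 6 - 37*I/(1494 + W) (b(I, W) = 6 + (I - 38*I)/(W + 1494) = 6 + (-37*I)/(1494 + W) = 6 - 37*I/(1494 + W))
(-1697297 + b(1047, g(-9, 21))) + X = (-1697297 + (8964 - 37*1047 + 6*(-12))/(1494 - 12)) + 1199639842816/437220095865 = (-1697297 + (8964 - 38739 - 72)/1482) + 1199639842816/437220095865 = (-1697297 + (1/1482)*(-29847)) + 1199639842816/437220095865 = (-1697297 - 9949/494) + 1199639842816/437220095865 = -838474667/494 + 1199639842816/437220095865 = -366597381664031600851/215986727357310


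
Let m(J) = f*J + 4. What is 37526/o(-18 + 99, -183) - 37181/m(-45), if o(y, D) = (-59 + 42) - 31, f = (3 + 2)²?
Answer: -20140979/26904 ≈ -748.62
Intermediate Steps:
f = 25 (f = 5² = 25)
o(y, D) = -48 (o(y, D) = -17 - 31 = -48)
m(J) = 4 + 25*J (m(J) = 25*J + 4 = 4 + 25*J)
37526/o(-18 + 99, -183) - 37181/m(-45) = 37526/(-48) - 37181/(4 + 25*(-45)) = 37526*(-1/48) - 37181/(4 - 1125) = -18763/24 - 37181/(-1121) = -18763/24 - 37181*(-1/1121) = -18763/24 + 37181/1121 = -20140979/26904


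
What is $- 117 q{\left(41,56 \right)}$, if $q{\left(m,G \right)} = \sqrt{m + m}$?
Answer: $- 117 \sqrt{82} \approx -1059.5$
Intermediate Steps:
$q{\left(m,G \right)} = \sqrt{2} \sqrt{m}$ ($q{\left(m,G \right)} = \sqrt{2 m} = \sqrt{2} \sqrt{m}$)
$- 117 q{\left(41,56 \right)} = - 117 \sqrt{2} \sqrt{41} = - 117 \sqrt{82}$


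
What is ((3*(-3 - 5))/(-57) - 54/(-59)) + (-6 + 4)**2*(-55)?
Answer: -245122/1121 ≈ -218.66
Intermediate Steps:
((3*(-3 - 5))/(-57) - 54/(-59)) + (-6 + 4)**2*(-55) = ((3*(-8))*(-1/57) - 54*(-1/59)) + (-2)**2*(-55) = (-24*(-1/57) + 54/59) + 4*(-55) = (8/19 + 54/59) - 220 = 1498/1121 - 220 = -245122/1121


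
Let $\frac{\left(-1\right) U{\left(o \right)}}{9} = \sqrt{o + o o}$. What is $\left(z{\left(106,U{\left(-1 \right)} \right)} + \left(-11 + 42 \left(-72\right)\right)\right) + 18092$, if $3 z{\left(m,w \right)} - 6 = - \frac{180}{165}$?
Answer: $\frac{165645}{11} \approx 15059.0$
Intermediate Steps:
$U{\left(o \right)} = - 9 \sqrt{o + o^{2}}$ ($U{\left(o \right)} = - 9 \sqrt{o + o o} = - 9 \sqrt{o + o^{2}}$)
$z{\left(m,w \right)} = \frac{18}{11}$ ($z{\left(m,w \right)} = 2 + \frac{\left(-180\right) \frac{1}{165}}{3} = 2 + \frac{1}{3} \left(- \frac{12}{11}\right) = 2 - \frac{4}{11} = \frac{18}{11}$)
$\left(z{\left(106,U{\left(-1 \right)} \right)} + \left(-11 + 42 \left(-72\right)\right)\right) + 18092 = \left(\frac{18}{11} + \left(-11 + 42 \left(-72\right)\right)\right) + 18092 = \left(\frac{18}{11} - 3035\right) + 18092 = - \frac{33367}{11} + 18092 = \frac{165645}{11}$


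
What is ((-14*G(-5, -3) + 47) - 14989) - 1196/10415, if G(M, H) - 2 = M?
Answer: -155184696/10415 ≈ -14900.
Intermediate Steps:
G(M, H) = 2 + M
((-14*G(-5, -3) + 47) - 14989) - 1196/10415 = ((-14*(2 - 5) + 47) - 14989) - 1196/10415 = ((-14*(-3) + 47) - 14989) - 1196*1/10415 = ((42 + 47) - 14989) - 1196/10415 = (89 - 14989) - 1196/10415 = -14900 - 1196/10415 = -155184696/10415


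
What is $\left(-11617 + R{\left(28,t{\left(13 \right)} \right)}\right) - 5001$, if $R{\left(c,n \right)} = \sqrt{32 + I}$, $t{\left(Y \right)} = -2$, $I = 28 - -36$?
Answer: $-16618 + 4 \sqrt{6} \approx -16608.0$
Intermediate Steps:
$I = 64$ ($I = 28 + 36 = 64$)
$R{\left(c,n \right)} = 4 \sqrt{6}$ ($R{\left(c,n \right)} = \sqrt{32 + 64} = \sqrt{96} = 4 \sqrt{6}$)
$\left(-11617 + R{\left(28,t{\left(13 \right)} \right)}\right) - 5001 = \left(-11617 + 4 \sqrt{6}\right) - 5001 = -16618 + 4 \sqrt{6}$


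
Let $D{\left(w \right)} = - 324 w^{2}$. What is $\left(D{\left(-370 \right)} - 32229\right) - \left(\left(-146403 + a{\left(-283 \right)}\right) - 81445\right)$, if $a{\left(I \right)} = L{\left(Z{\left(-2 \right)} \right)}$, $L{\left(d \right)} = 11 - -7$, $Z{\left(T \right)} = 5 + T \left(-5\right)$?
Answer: $-44159999$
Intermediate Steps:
$Z{\left(T \right)} = 5 - 5 T$
$L{\left(d \right)} = 18$ ($L{\left(d \right)} = 11 + 7 = 18$)
$a{\left(I \right)} = 18$
$\left(D{\left(-370 \right)} - 32229\right) - \left(\left(-146403 + a{\left(-283 \right)}\right) - 81445\right) = \left(- 324 \left(-370\right)^{2} - 32229\right) - \left(\left(-146403 + 18\right) - 81445\right) = \left(\left(-324\right) 136900 - 32229\right) - \left(-146385 - 81445\right) = \left(-44355600 - 32229\right) - -227830 = -44387829 + 227830 = -44159999$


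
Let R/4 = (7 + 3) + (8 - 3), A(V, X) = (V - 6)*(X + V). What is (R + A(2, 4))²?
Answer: 1296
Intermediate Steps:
A(V, X) = (-6 + V)*(V + X)
R = 60 (R = 4*((7 + 3) + (8 - 3)) = 4*(10 + 5) = 4*15 = 60)
(R + A(2, 4))² = (60 + (2² - 6*2 - 6*4 + 2*4))² = (60 + (4 - 12 - 24 + 8))² = (60 - 24)² = 36² = 1296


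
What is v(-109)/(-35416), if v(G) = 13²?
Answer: -169/35416 ≈ -0.0047719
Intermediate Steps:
v(G) = 169
v(-109)/(-35416) = 169/(-35416) = 169*(-1/35416) = -169/35416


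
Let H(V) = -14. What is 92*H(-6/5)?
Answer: -1288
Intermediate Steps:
92*H(-6/5) = 92*(-14) = -1288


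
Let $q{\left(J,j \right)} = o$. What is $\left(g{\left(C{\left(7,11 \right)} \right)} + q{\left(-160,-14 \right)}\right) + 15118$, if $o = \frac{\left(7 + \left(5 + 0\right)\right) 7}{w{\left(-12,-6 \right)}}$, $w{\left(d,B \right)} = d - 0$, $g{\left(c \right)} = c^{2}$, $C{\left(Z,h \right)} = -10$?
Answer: $15211$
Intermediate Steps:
$w{\left(d,B \right)} = d$ ($w{\left(d,B \right)} = d + 0 = d$)
$o = -7$ ($o = \frac{\left(7 + \left(5 + 0\right)\right) 7}{-12} = \left(7 + 5\right) 7 \left(- \frac{1}{12}\right) = 12 \cdot 7 \left(- \frac{1}{12}\right) = 84 \left(- \frac{1}{12}\right) = -7$)
$q{\left(J,j \right)} = -7$
$\left(g{\left(C{\left(7,11 \right)} \right)} + q{\left(-160,-14 \right)}\right) + 15118 = \left(\left(-10\right)^{2} - 7\right) + 15118 = \left(100 - 7\right) + 15118 = 93 + 15118 = 15211$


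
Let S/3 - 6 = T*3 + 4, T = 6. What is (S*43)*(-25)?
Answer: -90300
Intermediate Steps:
S = 84 (S = 18 + 3*(6*3 + 4) = 18 + 3*(18 + 4) = 18 + 3*22 = 18 + 66 = 84)
(S*43)*(-25) = (84*43)*(-25) = 3612*(-25) = -90300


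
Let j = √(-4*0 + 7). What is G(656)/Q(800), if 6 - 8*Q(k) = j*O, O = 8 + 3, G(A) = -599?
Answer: 28752/811 + 52712*√7/811 ≈ 207.42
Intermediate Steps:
j = √7 (j = √(0 + 7) = √7 ≈ 2.6458)
O = 11
Q(k) = ¾ - 11*√7/8 (Q(k) = ¾ - √7*11/8 = ¾ - 11*√7/8)
G(656)/Q(800) = -599/(¾ - 11*√7/8)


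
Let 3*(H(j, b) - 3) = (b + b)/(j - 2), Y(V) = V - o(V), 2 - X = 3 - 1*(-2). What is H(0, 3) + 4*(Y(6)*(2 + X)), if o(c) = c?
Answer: 2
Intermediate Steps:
X = -3 (X = 2 - (3 - 1*(-2)) = 2 - (3 + 2) = 2 - 1*5 = 2 - 5 = -3)
Y(V) = 0 (Y(V) = V - V = 0)
H(j, b) = 3 + 2*b/(3*(-2 + j)) (H(j, b) = 3 + ((b + b)/(j - 2))/3 = 3 + ((2*b)/(-2 + j))/3 = 3 + (2*b/(-2 + j))/3 = 3 + 2*b/(3*(-2 + j)))
H(0, 3) + 4*(Y(6)*(2 + X)) = (-18 + 2*3 + 9*0)/(3*(-2 + 0)) + 4*(0*(2 - 3)) = (1/3)*(-18 + 6 + 0)/(-2) + 4*(0*(-1)) = (1/3)*(-1/2)*(-12) + 4*0 = 2 + 0 = 2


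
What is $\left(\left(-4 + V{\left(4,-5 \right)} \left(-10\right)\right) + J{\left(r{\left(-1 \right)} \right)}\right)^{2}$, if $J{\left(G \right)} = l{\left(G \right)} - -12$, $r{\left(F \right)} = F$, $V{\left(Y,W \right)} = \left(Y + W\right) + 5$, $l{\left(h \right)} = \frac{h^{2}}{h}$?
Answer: $1089$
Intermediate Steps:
$l{\left(h \right)} = h$
$V{\left(Y,W \right)} = 5 + W + Y$ ($V{\left(Y,W \right)} = \left(W + Y\right) + 5 = 5 + W + Y$)
$J{\left(G \right)} = 12 + G$ ($J{\left(G \right)} = G - -12 = G + 12 = 12 + G$)
$\left(\left(-4 + V{\left(4,-5 \right)} \left(-10\right)\right) + J{\left(r{\left(-1 \right)} \right)}\right)^{2} = \left(\left(-4 + \left(5 - 5 + 4\right) \left(-10\right)\right) + \left(12 - 1\right)\right)^{2} = \left(\left(-4 + 4 \left(-10\right)\right) + 11\right)^{2} = \left(\left(-4 - 40\right) + 11\right)^{2} = \left(-44 + 11\right)^{2} = \left(-33\right)^{2} = 1089$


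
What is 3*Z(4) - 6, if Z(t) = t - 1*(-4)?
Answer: 18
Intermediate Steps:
Z(t) = 4 + t (Z(t) = t + 4 = 4 + t)
3*Z(4) - 6 = 3*(4 + 4) - 6 = 3*8 - 6 = 24 - 6 = 18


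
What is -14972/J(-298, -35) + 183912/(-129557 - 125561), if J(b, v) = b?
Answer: 941205230/19006291 ≈ 49.521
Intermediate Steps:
-14972/J(-298, -35) + 183912/(-129557 - 125561) = -14972/(-298) + 183912/(-129557 - 125561) = -14972*(-1/298) + 183912/(-255118) = 7486/149 + 183912*(-1/255118) = 7486/149 - 91956/127559 = 941205230/19006291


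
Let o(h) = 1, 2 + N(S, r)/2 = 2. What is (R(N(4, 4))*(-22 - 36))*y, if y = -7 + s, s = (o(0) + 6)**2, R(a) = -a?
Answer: 0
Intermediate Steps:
N(S, r) = 0 (N(S, r) = -4 + 2*2 = -4 + 4 = 0)
s = 49 (s = (1 + 6)**2 = 7**2 = 49)
y = 42 (y = -7 + 49 = 42)
(R(N(4, 4))*(-22 - 36))*y = ((-1*0)*(-22 - 36))*42 = (0*(-58))*42 = 0*42 = 0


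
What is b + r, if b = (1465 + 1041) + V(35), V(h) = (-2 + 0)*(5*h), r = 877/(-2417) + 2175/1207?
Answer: 6293938200/2917319 ≈ 2157.4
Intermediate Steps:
r = 4198436/2917319 (r = 877*(-1/2417) + 2175*(1/1207) = -877/2417 + 2175/1207 = 4198436/2917319 ≈ 1.4391)
V(h) = -10*h
b = 2156 (b = (1465 + 1041) - 10*35 = 2506 - 350 = 2156)
b + r = 2156 + 4198436/2917319 = 6293938200/2917319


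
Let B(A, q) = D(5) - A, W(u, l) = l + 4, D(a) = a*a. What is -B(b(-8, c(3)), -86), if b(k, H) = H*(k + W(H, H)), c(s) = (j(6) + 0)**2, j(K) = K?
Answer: 1127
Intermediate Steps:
D(a) = a**2
W(u, l) = 4 + l
c(s) = 36 (c(s) = (6 + 0)**2 = 6**2 = 36)
b(k, H) = H*(4 + H + k) (b(k, H) = H*(k + (4 + H)) = H*(4 + H + k))
B(A, q) = 25 - A (B(A, q) = 5**2 - A = 25 - A)
-B(b(-8, c(3)), -86) = -(25 - 36*(4 + 36 - 8)) = -(25 - 36*32) = -(25 - 1*1152) = -(25 - 1152) = -1*(-1127) = 1127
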